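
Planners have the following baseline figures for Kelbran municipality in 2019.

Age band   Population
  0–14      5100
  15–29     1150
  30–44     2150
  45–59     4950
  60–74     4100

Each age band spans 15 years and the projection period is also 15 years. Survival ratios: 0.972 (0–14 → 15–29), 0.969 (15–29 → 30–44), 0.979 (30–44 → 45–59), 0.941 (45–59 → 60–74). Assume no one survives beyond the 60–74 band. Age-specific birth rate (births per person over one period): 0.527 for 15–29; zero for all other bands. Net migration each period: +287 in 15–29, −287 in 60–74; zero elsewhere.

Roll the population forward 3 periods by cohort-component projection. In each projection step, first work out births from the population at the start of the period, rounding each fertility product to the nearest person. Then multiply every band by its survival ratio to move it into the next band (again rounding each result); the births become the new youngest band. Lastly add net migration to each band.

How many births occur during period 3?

462

[period 1]
Births: 1150 × 0.527 = 606
15–29: 5100 × 0.972 = 4957
30–44: 1150 × 0.969 = 1114
45–59: 2150 × 0.979 = 2105
60–74: 4950 × 0.941 = 4658
Net migration: 15–29 + 287 → 5244; 60–74 − 287 → 4371
Giving 606 / 5244 / 1114 / 2105 / 4371.
[period 2]
Births: 5244 × 0.527 = 2764
15–29: 606 × 0.972 = 589
30–44: 5244 × 0.969 = 5081
45–59: 1114 × 0.979 = 1091
60–74: 2105 × 0.941 = 1981
Net migration: 15–29 + 287 → 876; 60–74 − 287 → 1694
Giving 2764 / 876 / 5081 / 1091 / 1694.
[period 3]
Births: 876 × 0.527 = 462
15–29: 2764 × 0.972 = 2687
30–44: 876 × 0.969 = 849
45–59: 5081 × 0.979 = 4974
60–74: 1091 × 0.941 = 1027
Net migration: 15–29 + 287 → 2974; 60–74 − 287 → 740
Giving 462 / 2974 / 849 / 4974 / 740.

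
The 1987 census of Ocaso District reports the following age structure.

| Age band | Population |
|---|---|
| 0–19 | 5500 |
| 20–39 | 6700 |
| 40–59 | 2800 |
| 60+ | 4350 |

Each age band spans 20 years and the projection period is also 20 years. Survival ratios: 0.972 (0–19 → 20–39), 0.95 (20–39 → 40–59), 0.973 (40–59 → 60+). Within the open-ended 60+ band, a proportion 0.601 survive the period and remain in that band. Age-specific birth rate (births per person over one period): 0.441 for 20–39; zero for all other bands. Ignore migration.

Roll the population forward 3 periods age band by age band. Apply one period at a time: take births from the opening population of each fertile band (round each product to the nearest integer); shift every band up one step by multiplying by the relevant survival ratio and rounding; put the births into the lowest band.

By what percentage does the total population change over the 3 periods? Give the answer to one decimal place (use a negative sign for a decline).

-12.8

— Period 1 —
Births: 6700 × 0.441 = 2955
20–39: 5500 × 0.972 = 5346
40–59: 6700 × 0.95 = 6365
60+: 2800 × 0.973 + 4350 × 0.601 = 2724 + 2614 = 5338
Population now: 0–19=2955, 20–39=5346, 40–59=6365, 60+=5338
— Period 2 —
Births: 5346 × 0.441 = 2358
20–39: 2955 × 0.972 = 2872
40–59: 5346 × 0.95 = 5079
60+: 6365 × 0.973 + 5338 × 0.601 = 6193 + 3208 = 9401
Population now: 0–19=2358, 20–39=2872, 40–59=5079, 60+=9401
— Period 3 —
Births: 2872 × 0.441 = 1267
20–39: 2358 × 0.972 = 2292
40–59: 2872 × 0.95 = 2728
60+: 5079 × 0.973 + 9401 × 0.601 = 4942 + 5650 = 10592
Population now: 0–19=1267, 20–39=2292, 40–59=2728, 60+=10592
Total: 19350 → 16879; change = -2471; percentage change = -12.8%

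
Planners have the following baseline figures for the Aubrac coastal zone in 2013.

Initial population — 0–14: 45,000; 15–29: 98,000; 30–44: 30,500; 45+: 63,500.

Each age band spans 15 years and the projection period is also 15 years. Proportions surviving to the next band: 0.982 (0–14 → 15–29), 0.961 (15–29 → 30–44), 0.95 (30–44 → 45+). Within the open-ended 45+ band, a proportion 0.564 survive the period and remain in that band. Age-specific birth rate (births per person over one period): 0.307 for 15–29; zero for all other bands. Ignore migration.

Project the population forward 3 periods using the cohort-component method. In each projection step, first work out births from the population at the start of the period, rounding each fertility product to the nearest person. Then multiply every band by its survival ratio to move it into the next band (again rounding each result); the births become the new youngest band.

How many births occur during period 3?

9070

Period 1.
Births: 98000 × 0.307 = 30086
15–29: 45000 × 0.982 = 44190
30–44: 98000 × 0.961 = 94178
45+: 30500 × 0.95 + 63500 × 0.564 = 28975 + 35814 = 64789
End of period: [30086, 44190, 94178, 64789]
Period 2.
Births: 44190 × 0.307 = 13566
15–29: 30086 × 0.982 = 29544
30–44: 44190 × 0.961 = 42467
45+: 94178 × 0.95 + 64789 × 0.564 = 89469 + 36541 = 126010
End of period: [13566, 29544, 42467, 126010]
Period 3.
Births: 29544 × 0.307 = 9070
15–29: 13566 × 0.982 = 13322
30–44: 29544 × 0.961 = 28392
45+: 42467 × 0.95 + 126010 × 0.564 = 40344 + 71070 = 111414
End of period: [9070, 13322, 28392, 111414]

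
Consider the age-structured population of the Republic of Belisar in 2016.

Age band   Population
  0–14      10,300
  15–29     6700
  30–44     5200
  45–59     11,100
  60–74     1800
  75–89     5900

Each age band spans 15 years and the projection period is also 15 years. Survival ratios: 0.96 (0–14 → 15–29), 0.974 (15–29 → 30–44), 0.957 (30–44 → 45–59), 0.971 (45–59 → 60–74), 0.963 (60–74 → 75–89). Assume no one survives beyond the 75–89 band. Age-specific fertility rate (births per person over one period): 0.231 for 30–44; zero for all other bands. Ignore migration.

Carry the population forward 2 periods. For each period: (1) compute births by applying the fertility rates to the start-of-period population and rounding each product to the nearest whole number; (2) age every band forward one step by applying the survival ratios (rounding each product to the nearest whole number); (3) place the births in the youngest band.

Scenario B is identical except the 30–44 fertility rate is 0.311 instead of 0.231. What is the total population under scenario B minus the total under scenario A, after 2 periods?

(Bands numbered youngest = 1 to oldest = 6.)
After projecting period 1:
Births: 5200 × 0.231 = 1201
Band 2: 10300 × 0.96 = 9888
Band 3: 6700 × 0.974 = 6526
Band 4: 5200 × 0.957 = 4976
Band 5: 11100 × 0.971 = 10778
Band 6: 1800 × 0.963 = 1733
End of period: [1201, 9888, 6526, 4976, 10778, 1733]
After projecting period 2:
Births: 6526 × 0.231 = 1508
Band 2: 1201 × 0.96 = 1153
Band 3: 9888 × 0.974 = 9631
Band 4: 6526 × 0.957 = 6245
Band 5: 4976 × 0.971 = 4832
Band 6: 10778 × 0.963 = 10379
End of period: [1508, 1153, 9631, 6245, 4832, 10379]
Scenario A total after 2 periods: 33748
Scenario B projection —
After projecting period 1:
Births: 5200 × 0.311 = 1617
Band 2: 10300 × 0.96 = 9888
Band 3: 6700 × 0.974 = 6526
Band 4: 5200 × 0.957 = 4976
Band 5: 11100 × 0.971 = 10778
Band 6: 1800 × 0.963 = 1733
End of period: [1617, 9888, 6526, 4976, 10778, 1733]
After projecting period 2:
Births: 6526 × 0.311 = 2030
Band 2: 1617 × 0.96 = 1552
Band 3: 9888 × 0.974 = 9631
Band 4: 6526 × 0.957 = 6245
Band 5: 4976 × 0.971 = 4832
Band 6: 10778 × 0.963 = 10379
End of period: [2030, 1552, 9631, 6245, 4832, 10379]
Scenario B total after 2 periods: 34669
Difference B − A = 34669 − 33748 = 921

921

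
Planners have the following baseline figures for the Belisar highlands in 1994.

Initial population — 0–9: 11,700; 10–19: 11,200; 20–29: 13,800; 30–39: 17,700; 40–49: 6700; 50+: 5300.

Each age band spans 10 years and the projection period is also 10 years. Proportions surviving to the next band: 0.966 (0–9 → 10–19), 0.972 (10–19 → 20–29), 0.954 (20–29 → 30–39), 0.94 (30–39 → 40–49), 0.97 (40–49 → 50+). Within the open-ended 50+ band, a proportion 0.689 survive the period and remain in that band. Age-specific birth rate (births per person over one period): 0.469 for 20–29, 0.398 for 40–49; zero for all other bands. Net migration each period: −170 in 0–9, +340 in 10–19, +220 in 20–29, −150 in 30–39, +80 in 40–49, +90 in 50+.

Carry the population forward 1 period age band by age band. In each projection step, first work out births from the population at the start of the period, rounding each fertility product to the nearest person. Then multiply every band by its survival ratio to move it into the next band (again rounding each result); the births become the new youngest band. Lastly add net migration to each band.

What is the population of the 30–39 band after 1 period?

(Bands numbered youngest = 1 to oldest = 6.)
After projecting period 1:
Births: 13800 * 0.469 = 6472  |  6700 * 0.398 = 2667 → 9139
Band 2: 11700 * 0.966 = 11302
Band 3: 11200 * 0.972 = 10886
Band 4: 13800 * 0.954 = 13165
Band 5: 17700 * 0.94 = 16638
Band 6: 6700 * 0.97 + 5300 * 0.689 = 6499 + 3652 = 10151
Net migration: Band 1 − 170 → 8969; Band 2 + 340 → 11642; Band 3 + 220 → 11106; Band 4 − 150 → 13015; Band 5 + 80 → 16718; Band 6 + 90 → 10241
Population now: 0–9=8969, 10–19=11642, 20–29=11106, 30–39=13015, 40–49=16718, 50+=10241

13015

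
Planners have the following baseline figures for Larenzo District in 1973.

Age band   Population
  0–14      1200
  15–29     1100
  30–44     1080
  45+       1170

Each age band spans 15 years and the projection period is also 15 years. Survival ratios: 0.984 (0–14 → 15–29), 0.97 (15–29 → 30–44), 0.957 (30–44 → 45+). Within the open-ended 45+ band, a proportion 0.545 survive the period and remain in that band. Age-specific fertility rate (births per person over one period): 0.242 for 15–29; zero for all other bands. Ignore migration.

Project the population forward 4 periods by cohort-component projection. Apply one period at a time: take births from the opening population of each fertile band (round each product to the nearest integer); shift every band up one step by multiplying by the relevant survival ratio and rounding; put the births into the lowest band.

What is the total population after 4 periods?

1818

Period 1:
Births: 1100 × 0.242 = 266
15–29: 1200 × 0.984 = 1181
30–44: 1100 × 0.97 = 1067
45+: 1080 × 0.957 + 1170 × 0.545 = 1034 + 638 = 1672
Giving 266 / 1181 / 1067 / 1672.
Period 2:
Births: 1181 × 0.242 = 286
15–29: 266 × 0.984 = 262
30–44: 1181 × 0.97 = 1146
45+: 1067 × 0.957 + 1672 × 0.545 = 1021 + 911 = 1932
Giving 286 / 262 / 1146 / 1932.
Period 3:
Births: 262 × 0.242 = 63
15–29: 286 × 0.984 = 281
30–44: 262 × 0.97 = 254
45+: 1146 × 0.957 + 1932 × 0.545 = 1097 + 1053 = 2150
Giving 63 / 281 / 254 / 2150.
Period 4:
Births: 281 × 0.242 = 68
15–29: 63 × 0.984 = 62
30–44: 281 × 0.97 = 273
45+: 254 × 0.957 + 2150 × 0.545 = 243 + 1172 = 1415
Giving 68 / 62 / 273 / 1415.
Total after period 4: 68 + 62 + 273 + 1415 = 1818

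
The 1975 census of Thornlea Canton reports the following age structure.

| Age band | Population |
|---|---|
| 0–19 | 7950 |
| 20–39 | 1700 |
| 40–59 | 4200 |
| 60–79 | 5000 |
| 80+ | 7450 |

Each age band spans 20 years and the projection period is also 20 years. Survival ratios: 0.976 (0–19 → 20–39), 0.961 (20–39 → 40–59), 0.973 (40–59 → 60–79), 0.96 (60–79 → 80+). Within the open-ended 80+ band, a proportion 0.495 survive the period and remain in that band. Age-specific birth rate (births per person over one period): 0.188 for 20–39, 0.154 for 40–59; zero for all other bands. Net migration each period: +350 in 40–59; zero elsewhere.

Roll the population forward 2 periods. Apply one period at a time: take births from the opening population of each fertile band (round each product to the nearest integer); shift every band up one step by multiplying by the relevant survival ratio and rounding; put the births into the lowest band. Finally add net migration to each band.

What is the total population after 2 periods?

20571

(Groups numbered youngest = 1 to oldest = 5.)
— Period 1 —
Births: 1700 × 0.188 = 320, 4200 × 0.154 = 647 → 967
Group 2: 7950 × 0.976 = 7759
Group 3: 1700 × 0.961 = 1634
Group 4: 4200 × 0.973 = 4087
Group 5: 5000 × 0.96 + 7450 × 0.495 = 4800 + 3688 = 8488
Net migration: Group 3 + 350 → 1984
Giving 967 / 7759 / 1984 / 4087 / 8488.
— Period 2 —
Births: 7759 × 0.188 = 1459, 1984 × 0.154 = 306 → 1765
Group 2: 967 × 0.976 = 944
Group 3: 7759 × 0.961 = 7456
Group 4: 1984 × 0.973 = 1930
Group 5: 4087 × 0.96 + 8488 × 0.495 = 3924 + 4202 = 8126
Net migration: Group 3 + 350 → 7806
Giving 1765 / 944 / 7806 / 1930 / 8126.
Total after period 2: 1765 + 944 + 7806 + 1930 + 8126 = 20571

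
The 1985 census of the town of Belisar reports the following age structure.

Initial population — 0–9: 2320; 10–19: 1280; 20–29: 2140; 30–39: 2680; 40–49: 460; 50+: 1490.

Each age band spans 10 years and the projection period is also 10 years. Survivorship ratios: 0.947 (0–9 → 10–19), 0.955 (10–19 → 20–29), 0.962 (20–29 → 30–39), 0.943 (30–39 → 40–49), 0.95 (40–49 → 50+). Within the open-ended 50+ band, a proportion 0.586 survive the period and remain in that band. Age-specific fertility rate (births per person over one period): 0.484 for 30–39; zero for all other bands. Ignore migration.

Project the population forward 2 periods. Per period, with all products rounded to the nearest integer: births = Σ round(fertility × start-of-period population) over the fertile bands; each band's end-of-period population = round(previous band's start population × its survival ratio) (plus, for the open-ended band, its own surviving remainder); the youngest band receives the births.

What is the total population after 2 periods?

(Bands numbered youngest = 1 to oldest = 6.)
— Period 1 —
Births: 2680 * 0.484 = 1297
Band 2: 2320 * 0.947 = 2197
Band 3: 1280 * 0.955 = 1222
Band 4: 2140 * 0.962 = 2059
Band 5: 2680 * 0.943 = 2527
Band 6: 460 * 0.95 + 1490 * 0.586 = 437 + 873 = 1310
Giving 1297 / 2197 / 1222 / 2059 / 2527 / 1310.
— Period 2 —
Births: 2059 * 0.484 = 997
Band 2: 1297 * 0.947 = 1228
Band 3: 2197 * 0.955 = 2098
Band 4: 1222 * 0.962 = 1176
Band 5: 2059 * 0.943 = 1942
Band 6: 2527 * 0.95 + 1310 * 0.586 = 2401 + 768 = 3169
Giving 997 / 1228 / 2098 / 1176 / 1942 / 3169.
Total after period 2: 997 + 1228 + 2098 + 1176 + 1942 + 3169 = 10610

10610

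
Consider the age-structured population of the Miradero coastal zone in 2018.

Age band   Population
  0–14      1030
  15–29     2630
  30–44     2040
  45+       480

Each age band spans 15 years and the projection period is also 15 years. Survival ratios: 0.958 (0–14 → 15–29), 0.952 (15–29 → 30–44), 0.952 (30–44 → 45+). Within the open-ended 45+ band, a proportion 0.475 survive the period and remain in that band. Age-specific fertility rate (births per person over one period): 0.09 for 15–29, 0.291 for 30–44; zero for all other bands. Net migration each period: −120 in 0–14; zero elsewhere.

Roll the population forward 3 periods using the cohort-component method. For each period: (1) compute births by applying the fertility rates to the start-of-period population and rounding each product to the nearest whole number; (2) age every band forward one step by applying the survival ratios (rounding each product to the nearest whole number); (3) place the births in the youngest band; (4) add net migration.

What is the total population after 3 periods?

4049

(Groups numbered youngest = 1 to oldest = 4.)
Period 1.
Births: 2630 × 0.09 = 237  |  2040 × 0.291 = 594 → 831
Group 2: 1030 × 0.958 = 987
Group 3: 2630 × 0.952 = 2504
Group 4: 2040 × 0.952 + 480 × 0.475 = 1942 + 228 = 2170
Net migration: Group 1 − 120 → 711
Giving 711 / 987 / 2504 / 2170.
Period 2.
Births: 987 × 0.09 = 89  |  2504 × 0.291 = 729 → 818
Group 2: 711 × 0.958 = 681
Group 3: 987 × 0.952 = 940
Group 4: 2504 × 0.952 + 2170 × 0.475 = 2384 + 1031 = 3415
Net migration: Group 1 − 120 → 698
Giving 698 / 681 / 940 / 3415.
Period 3.
Births: 681 × 0.09 = 61  |  940 × 0.291 = 274 → 335
Group 2: 698 × 0.958 = 669
Group 3: 681 × 0.952 = 648
Group 4: 940 × 0.952 + 3415 × 0.475 = 895 + 1622 = 2517
Net migration: Group 1 − 120 → 215
Giving 215 / 669 / 648 / 2517.
Total after period 3: 215 + 669 + 648 + 2517 = 4049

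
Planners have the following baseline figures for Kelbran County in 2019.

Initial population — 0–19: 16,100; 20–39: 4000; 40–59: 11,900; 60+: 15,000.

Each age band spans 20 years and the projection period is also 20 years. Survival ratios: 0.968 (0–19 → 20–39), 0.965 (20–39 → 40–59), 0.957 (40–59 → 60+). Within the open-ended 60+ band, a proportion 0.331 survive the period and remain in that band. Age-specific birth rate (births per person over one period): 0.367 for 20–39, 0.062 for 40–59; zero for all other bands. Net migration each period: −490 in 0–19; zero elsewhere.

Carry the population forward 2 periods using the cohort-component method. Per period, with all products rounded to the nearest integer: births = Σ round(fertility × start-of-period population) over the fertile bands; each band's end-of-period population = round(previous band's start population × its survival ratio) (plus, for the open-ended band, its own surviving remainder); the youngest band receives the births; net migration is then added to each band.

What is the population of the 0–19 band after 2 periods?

Numbering the bands 1..4 from youngest to oldest:
Period 1.
Births: 4000 × 0.367 = 1468 ; 11900 × 0.062 = 738 → 2206
Band 2: 16100 × 0.968 = 15585
Band 3: 4000 × 0.965 = 3860
Band 4: 11900 × 0.957 + 15000 × 0.331 = 11388 + 4965 = 16353
Net migration: Band 1 − 490 → 1716
End of period: [1716, 15585, 3860, 16353]
Period 2.
Births: 15585 × 0.367 = 5720 ; 3860 × 0.062 = 239 → 5959
Band 2: 1716 × 0.968 = 1661
Band 3: 15585 × 0.965 = 15040
Band 4: 3860 × 0.957 + 16353 × 0.331 = 3694 + 5413 = 9107
Net migration: Band 1 − 490 → 5469
End of period: [5469, 1661, 15040, 9107]

5469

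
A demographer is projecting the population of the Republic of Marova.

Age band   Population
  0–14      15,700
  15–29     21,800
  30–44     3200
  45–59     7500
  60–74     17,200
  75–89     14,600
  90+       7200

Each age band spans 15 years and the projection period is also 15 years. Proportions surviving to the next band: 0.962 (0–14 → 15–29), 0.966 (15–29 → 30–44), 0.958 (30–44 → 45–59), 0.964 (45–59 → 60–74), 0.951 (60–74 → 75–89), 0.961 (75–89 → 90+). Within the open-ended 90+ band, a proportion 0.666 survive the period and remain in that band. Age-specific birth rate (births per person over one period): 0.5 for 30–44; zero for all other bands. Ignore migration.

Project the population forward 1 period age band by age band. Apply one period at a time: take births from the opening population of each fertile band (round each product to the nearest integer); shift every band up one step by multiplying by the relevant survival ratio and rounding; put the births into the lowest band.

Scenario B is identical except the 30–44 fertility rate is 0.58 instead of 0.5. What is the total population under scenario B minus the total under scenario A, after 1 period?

256

[period 1]
Births: 3200 * 0.5 = 1600
15–29: 15700 * 0.962 = 15103
30–44: 21800 * 0.966 = 21059
45–59: 3200 * 0.958 = 3066
60–74: 7500 * 0.964 = 7230
75–89: 17200 * 0.951 = 16357
90+: 14600 * 0.961 + 7200 * 0.666 = 14031 + 4795 = 18826
Population now: 0–14=1600, 15–29=15103, 30–44=21059, 45–59=3066, 60–74=7230, 75–89=16357, 90+=18826
Scenario A total after 1 period: 83241
Scenario B projection —
[period 1]
Births: 3200 * 0.58 = 1856
15–29: 15700 * 0.962 = 15103
30–44: 21800 * 0.966 = 21059
45–59: 3200 * 0.958 = 3066
60–74: 7500 * 0.964 = 7230
75–89: 17200 * 0.951 = 16357
90+: 14600 * 0.961 + 7200 * 0.666 = 14031 + 4795 = 18826
Population now: 0–14=1856, 15–29=15103, 30–44=21059, 45–59=3066, 60–74=7230, 75–89=16357, 90+=18826
Scenario B total after 1 period: 83497
Difference B − A = 83497 − 83241 = 256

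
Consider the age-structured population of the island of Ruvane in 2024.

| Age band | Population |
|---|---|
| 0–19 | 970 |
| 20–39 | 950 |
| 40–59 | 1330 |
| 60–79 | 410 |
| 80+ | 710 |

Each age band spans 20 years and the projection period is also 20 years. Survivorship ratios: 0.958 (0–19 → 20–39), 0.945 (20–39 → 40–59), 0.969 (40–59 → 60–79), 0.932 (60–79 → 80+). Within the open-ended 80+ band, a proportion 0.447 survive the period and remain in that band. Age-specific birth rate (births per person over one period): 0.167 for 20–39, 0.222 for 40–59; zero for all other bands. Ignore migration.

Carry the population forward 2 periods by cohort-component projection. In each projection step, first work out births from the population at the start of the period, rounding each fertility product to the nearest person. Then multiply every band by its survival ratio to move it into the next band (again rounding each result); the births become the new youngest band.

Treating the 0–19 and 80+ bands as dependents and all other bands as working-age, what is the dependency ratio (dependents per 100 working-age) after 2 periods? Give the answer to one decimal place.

Period 1:
Births: 950 * 0.167 = 159, 1330 * 0.222 = 295 — total 454
20–39: 970 * 0.958 = 929
40–59: 950 * 0.945 = 898
60–79: 1330 * 0.969 = 1289
80+: 410 * 0.932 + 710 * 0.447 = 382 + 317 = 699
→ [454, 929, 898, 1289, 699]
Period 2:
Births: 929 * 0.167 = 155, 898 * 0.222 = 199 — total 354
20–39: 454 * 0.958 = 435
40–59: 929 * 0.945 = 878
60–79: 898 * 0.969 = 870
80+: 1289 * 0.932 + 699 * 0.447 = 1201 + 312 = 1513
→ [354, 435, 878, 870, 1513]
Dependents (band 0–19 + band 80+) = 354 + 1513 = 1867; working-age = 2183; ratio = 1867/2183 × 100 = 85.5

85.5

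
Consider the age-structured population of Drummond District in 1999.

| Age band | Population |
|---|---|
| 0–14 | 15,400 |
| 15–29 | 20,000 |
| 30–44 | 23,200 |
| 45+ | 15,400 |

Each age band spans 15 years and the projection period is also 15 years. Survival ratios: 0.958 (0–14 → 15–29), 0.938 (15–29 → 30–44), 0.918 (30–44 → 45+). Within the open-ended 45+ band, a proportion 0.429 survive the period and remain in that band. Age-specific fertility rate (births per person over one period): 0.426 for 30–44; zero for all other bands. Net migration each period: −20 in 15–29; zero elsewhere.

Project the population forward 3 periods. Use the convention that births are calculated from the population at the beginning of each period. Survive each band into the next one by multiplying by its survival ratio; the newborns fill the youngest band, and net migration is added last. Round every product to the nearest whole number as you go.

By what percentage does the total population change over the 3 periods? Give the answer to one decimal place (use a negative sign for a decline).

Let band 1 be 0–14 through band 4 = 45+.
— Period 1 —
Births: 23200 * 0.426 = 9883
Band 2: 15400 * 0.958 = 14753
Band 3: 20000 * 0.938 = 18760
Band 4: 23200 * 0.918 + 15400 * 0.429 = 21298 + 6607 = 27905
Net migration: Band 2 − 20 → 14733
Giving 9883 / 14733 / 18760 / 27905.
— Period 2 —
Births: 18760 * 0.426 = 7992
Band 2: 9883 * 0.958 = 9468
Band 3: 14733 * 0.938 = 13820
Band 4: 18760 * 0.918 + 27905 * 0.429 = 17222 + 11971 = 29193
Net migration: Band 2 − 20 → 9448
Giving 7992 / 9448 / 13820 / 29193.
— Period 3 —
Births: 13820 * 0.426 = 5887
Band 2: 7992 * 0.958 = 7656
Band 3: 9448 * 0.938 = 8862
Band 4: 13820 * 0.918 + 29193 * 0.429 = 12687 + 12524 = 25211
Net migration: Band 2 − 20 → 7636
Giving 5887 / 7636 / 8862 / 25211.
Total: 74000 → 47596; change = -26404; percentage change = -35.7%

-35.7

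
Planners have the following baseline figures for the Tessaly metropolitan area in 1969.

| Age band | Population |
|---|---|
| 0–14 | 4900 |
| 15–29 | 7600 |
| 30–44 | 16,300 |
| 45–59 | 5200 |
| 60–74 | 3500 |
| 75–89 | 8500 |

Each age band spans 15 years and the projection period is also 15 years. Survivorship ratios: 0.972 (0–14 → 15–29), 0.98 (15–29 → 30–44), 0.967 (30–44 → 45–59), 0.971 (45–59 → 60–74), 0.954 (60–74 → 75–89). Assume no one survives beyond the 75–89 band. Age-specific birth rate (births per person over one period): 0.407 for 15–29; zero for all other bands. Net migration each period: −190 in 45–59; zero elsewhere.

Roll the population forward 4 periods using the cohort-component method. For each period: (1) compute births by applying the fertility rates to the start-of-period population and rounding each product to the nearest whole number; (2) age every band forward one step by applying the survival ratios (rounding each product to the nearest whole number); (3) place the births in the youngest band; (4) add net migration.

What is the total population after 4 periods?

17157

Call the groups 1 to 6, youngest first.
Period 1:
Births: 7600 × 0.407 = 3093
Group 2: 4900 × 0.972 = 4763
Group 3: 7600 × 0.98 = 7448
Group 4: 16300 × 0.967 = 15762
Group 5: 5200 × 0.971 = 5049
Group 6: 3500 × 0.954 = 3339
Net migration: Group 4 − 190 → 15572
Population now: 0–14=3093, 15–29=4763, 30–44=7448, 45–59=15572, 60–74=5049, 75–89=3339
Period 2:
Births: 4763 × 0.407 = 1939
Group 2: 3093 × 0.972 = 3006
Group 3: 4763 × 0.98 = 4668
Group 4: 7448 × 0.967 = 7202
Group 5: 15572 × 0.971 = 15120
Group 6: 5049 × 0.954 = 4817
Net migration: Group 4 − 190 → 7012
Population now: 0–14=1939, 15–29=3006, 30–44=4668, 45–59=7012, 60–74=15120, 75–89=4817
Period 3:
Births: 3006 × 0.407 = 1223
Group 2: 1939 × 0.972 = 1885
Group 3: 3006 × 0.98 = 2946
Group 4: 4668 × 0.967 = 4514
Group 5: 7012 × 0.971 = 6809
Group 6: 15120 × 0.954 = 14424
Net migration: Group 4 − 190 → 4324
Population now: 0–14=1223, 15–29=1885, 30–44=2946, 45–59=4324, 60–74=6809, 75–89=14424
Period 4:
Births: 1885 × 0.407 = 767
Group 2: 1223 × 0.972 = 1189
Group 3: 1885 × 0.98 = 1847
Group 4: 2946 × 0.967 = 2849
Group 5: 4324 × 0.971 = 4199
Group 6: 6809 × 0.954 = 6496
Net migration: Group 4 − 190 → 2659
Population now: 0–14=767, 15–29=1189, 30–44=1847, 45–59=2659, 60–74=4199, 75–89=6496
Total after period 4: 767 + 1189 + 1847 + 2659 + 4199 + 6496 = 17157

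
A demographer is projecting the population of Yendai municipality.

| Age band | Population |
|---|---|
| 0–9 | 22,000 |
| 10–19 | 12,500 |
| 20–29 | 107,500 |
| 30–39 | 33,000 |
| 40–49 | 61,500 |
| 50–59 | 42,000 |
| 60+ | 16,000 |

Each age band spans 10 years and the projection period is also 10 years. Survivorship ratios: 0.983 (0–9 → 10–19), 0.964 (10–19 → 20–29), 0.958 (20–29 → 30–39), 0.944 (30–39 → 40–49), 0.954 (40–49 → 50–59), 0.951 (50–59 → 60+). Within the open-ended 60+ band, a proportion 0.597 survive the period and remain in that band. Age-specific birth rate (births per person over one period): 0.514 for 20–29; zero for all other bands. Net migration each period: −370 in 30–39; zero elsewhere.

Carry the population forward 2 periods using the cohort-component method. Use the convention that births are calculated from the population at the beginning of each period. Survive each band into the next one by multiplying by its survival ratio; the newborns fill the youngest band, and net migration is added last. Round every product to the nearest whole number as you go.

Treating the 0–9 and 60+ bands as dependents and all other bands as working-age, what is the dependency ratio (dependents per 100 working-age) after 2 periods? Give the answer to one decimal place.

43.0

Let group 1 be 0–9 through group 7 = 60+.
Period 1.
Births: 107500 × 0.514 = 55255
Group 2: 22000 × 0.983 = 21626
Group 3: 12500 × 0.964 = 12050
Group 4: 107500 × 0.958 = 102985
Group 5: 33000 × 0.944 = 31152
Group 6: 61500 × 0.954 = 58671
Group 7: 42000 × 0.951 + 16000 × 0.597 = 39942 + 9552 = 49494
Net migration: Group 4 − 370 → 102615
Giving 55255 / 21626 / 12050 / 102615 / 31152 / 58671 / 49494.
Period 2.
Births: 12050 × 0.514 = 6194
Group 2: 55255 × 0.983 = 54316
Group 3: 21626 × 0.964 = 20847
Group 4: 12050 × 0.958 = 11544
Group 5: 102615 × 0.944 = 96869
Group 6: 31152 × 0.954 = 29719
Group 7: 58671 × 0.951 + 49494 × 0.597 = 55796 + 29548 = 85344
Net migration: Group 4 − 370 → 11174
Giving 6194 / 54316 / 20847 / 11174 / 96869 / 29719 / 85344.
Dependents (band 0–9 + band 60+) = 6194 + 85344 = 91538; working-age = 212925; ratio = 91538/212925 × 100 = 43.0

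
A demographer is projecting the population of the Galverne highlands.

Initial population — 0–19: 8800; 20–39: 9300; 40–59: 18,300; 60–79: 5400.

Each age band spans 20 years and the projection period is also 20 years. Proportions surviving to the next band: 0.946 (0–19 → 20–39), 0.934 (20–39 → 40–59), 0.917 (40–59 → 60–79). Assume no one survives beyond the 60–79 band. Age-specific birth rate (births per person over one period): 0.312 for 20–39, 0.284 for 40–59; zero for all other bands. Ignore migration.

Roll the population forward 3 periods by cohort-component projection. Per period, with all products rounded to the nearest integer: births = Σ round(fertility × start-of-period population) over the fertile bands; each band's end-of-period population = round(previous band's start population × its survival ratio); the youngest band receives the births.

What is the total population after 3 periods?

23677

— Period 1 —
Births: 9300 × 0.312 = 2902 ; 18300 × 0.284 = 5197 → total 8099
20–39: 8800 × 0.946 = 8325
40–59: 9300 × 0.934 = 8686
60–79: 18300 × 0.917 = 16781
End of period: [8099, 8325, 8686, 16781]
— Period 2 —
Births: 8325 × 0.312 = 2597 ; 8686 × 0.284 = 2467 → total 5064
20–39: 8099 × 0.946 = 7662
40–59: 8325 × 0.934 = 7776
60–79: 8686 × 0.917 = 7965
End of period: [5064, 7662, 7776, 7965]
— Period 3 —
Births: 7662 × 0.312 = 2391 ; 7776 × 0.284 = 2208 → total 4599
20–39: 5064 × 0.946 = 4791
40–59: 7662 × 0.934 = 7156
60–79: 7776 × 0.917 = 7131
End of period: [4599, 4791, 7156, 7131]
Total after period 3: 4599 + 4791 + 7156 + 7131 = 23677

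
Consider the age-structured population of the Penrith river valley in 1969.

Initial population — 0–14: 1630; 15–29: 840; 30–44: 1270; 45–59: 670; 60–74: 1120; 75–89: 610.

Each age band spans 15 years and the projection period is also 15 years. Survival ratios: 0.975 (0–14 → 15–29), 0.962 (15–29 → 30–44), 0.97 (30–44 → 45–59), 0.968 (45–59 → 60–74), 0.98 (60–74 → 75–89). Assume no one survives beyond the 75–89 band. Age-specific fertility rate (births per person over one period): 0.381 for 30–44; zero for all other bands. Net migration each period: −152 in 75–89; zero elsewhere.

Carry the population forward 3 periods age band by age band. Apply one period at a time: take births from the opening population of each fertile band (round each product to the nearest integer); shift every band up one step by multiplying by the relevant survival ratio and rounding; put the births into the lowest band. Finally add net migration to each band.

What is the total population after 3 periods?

4596

Period 1:
Births: 1270 × 0.381 = 484
15–29: 1630 × 0.975 = 1589
30–44: 840 × 0.962 = 808
45–59: 1270 × 0.97 = 1232
60–74: 670 × 0.968 = 649
75–89: 1120 × 0.98 = 1098
Net migration: 75–89 − 152 → 946
Giving 484 / 1589 / 808 / 1232 / 649 / 946.
Period 2:
Births: 808 × 0.381 = 308
15–29: 484 × 0.975 = 472
30–44: 1589 × 0.962 = 1529
45–59: 808 × 0.97 = 784
60–74: 1232 × 0.968 = 1193
75–89: 649 × 0.98 = 636
Net migration: 75–89 − 152 → 484
Giving 308 / 472 / 1529 / 784 / 1193 / 484.
Period 3:
Births: 1529 × 0.381 = 583
15–29: 308 × 0.975 = 300
30–44: 472 × 0.962 = 454
45–59: 1529 × 0.97 = 1483
60–74: 784 × 0.968 = 759
75–89: 1193 × 0.98 = 1169
Net migration: 75–89 − 152 → 1017
Giving 583 / 300 / 454 / 1483 / 759 / 1017.
Total after period 3: 583 + 300 + 454 + 1483 + 759 + 1017 = 4596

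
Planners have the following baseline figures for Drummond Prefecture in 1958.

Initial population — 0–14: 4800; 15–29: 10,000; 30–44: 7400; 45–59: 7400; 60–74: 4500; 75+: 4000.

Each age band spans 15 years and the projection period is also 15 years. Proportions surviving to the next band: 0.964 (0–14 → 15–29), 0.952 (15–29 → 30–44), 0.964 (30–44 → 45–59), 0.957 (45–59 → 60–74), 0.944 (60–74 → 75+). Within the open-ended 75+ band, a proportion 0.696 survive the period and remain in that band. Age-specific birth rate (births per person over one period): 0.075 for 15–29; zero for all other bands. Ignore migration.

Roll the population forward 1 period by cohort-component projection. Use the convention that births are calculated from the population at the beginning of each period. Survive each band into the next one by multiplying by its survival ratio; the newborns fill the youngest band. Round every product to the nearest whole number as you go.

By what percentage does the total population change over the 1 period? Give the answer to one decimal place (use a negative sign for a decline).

(Bands numbered youngest = 1 to oldest = 6.)
[period 1]
Births: 10000 × 0.075 = 750
Band 2: 4800 × 0.964 = 4627
Band 3: 10000 × 0.952 = 9520
Band 4: 7400 × 0.964 = 7134
Band 5: 7400 × 0.957 = 7082
Band 6: 4500 × 0.944 + 4000 × 0.696 = 4248 + 2784 = 7032
Population now: 0–14=750, 15–29=4627, 30–44=9520, 45–59=7134, 60–74=7082, 75+=7032
Total: 38100 → 36145; change = -1955; percentage change = -5.1%

-5.1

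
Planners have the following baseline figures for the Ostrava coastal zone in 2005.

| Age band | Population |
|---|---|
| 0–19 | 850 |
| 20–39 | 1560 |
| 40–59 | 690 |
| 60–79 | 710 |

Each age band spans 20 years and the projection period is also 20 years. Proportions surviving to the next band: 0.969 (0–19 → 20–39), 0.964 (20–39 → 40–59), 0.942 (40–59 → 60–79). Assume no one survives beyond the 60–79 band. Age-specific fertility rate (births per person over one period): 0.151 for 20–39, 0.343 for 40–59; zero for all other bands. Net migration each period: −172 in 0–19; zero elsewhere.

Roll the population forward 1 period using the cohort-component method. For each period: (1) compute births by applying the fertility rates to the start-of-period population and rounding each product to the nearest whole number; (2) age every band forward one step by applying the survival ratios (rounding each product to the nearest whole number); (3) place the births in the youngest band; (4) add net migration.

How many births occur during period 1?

Period 1.
Births: 1560 × 0.151 = 236 ; 690 × 0.343 = 237 ⇒ total 473
20–39: 850 × 0.969 = 824
40–59: 1560 × 0.964 = 1504
60–79: 690 × 0.942 = 650
Net migration: 0–19 − 172 → 301
→ [301, 824, 1504, 650]

473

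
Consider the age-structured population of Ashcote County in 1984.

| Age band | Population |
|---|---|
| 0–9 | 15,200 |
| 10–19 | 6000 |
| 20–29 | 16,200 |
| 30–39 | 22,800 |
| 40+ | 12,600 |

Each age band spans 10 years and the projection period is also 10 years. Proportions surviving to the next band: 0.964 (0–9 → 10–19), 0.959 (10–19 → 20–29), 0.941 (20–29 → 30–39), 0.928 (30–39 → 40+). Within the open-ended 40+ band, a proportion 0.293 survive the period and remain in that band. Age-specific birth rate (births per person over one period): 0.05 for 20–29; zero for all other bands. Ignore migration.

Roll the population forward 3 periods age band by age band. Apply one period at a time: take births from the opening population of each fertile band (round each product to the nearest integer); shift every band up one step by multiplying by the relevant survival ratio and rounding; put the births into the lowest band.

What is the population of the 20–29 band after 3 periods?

749

Period 1:
Births: 16200 × 0.05 = 810
10–19: 15200 × 0.964 = 14653
20–29: 6000 × 0.959 = 5754
30–39: 16200 × 0.941 = 15244
40+: 22800 × 0.928 + 12600 × 0.293 = 21158 + 3692 = 24850
Giving 810 / 14653 / 5754 / 15244 / 24850.
Period 2:
Births: 5754 × 0.05 = 288
10–19: 810 × 0.964 = 781
20–29: 14653 × 0.959 = 14052
30–39: 5754 × 0.941 = 5415
40+: 15244 × 0.928 + 24850 × 0.293 = 14146 + 7281 = 21427
Giving 288 / 781 / 14052 / 5415 / 21427.
Period 3:
Births: 14052 × 0.05 = 703
10–19: 288 × 0.964 = 278
20–29: 781 × 0.959 = 749
30–39: 14052 × 0.941 = 13223
40+: 5415 × 0.928 + 21427 × 0.293 = 5025 + 6278 = 11303
Giving 703 / 278 / 749 / 13223 / 11303.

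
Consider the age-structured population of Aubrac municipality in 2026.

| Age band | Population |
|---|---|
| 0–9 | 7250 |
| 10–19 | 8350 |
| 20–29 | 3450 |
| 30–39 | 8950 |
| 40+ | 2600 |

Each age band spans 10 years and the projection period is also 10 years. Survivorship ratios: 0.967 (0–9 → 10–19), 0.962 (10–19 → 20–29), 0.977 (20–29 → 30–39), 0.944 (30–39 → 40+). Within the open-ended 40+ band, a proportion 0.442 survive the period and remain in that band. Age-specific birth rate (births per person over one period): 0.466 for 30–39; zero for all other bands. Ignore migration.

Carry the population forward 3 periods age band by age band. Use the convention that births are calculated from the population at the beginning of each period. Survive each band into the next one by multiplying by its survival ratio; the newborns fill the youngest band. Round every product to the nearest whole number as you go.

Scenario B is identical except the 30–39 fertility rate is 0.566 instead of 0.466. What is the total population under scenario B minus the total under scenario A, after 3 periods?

1944

Call the groups 1 to 5, youngest first.
Period 1.
Births: 8950 * 0.466 = 4171
Group 2: 7250 * 0.967 = 7011
Group 3: 8350 * 0.962 = 8033
Group 4: 3450 * 0.977 = 3371
Group 5: 8950 * 0.944 + 2600 * 0.442 = 8449 + 1149 = 9598
End of period: [4171, 7011, 8033, 3371, 9598]
Period 2.
Births: 3371 * 0.466 = 1571
Group 2: 4171 * 0.967 = 4033
Group 3: 7011 * 0.962 = 6745
Group 4: 8033 * 0.977 = 7848
Group 5: 3371 * 0.944 + 9598 * 0.442 = 3182 + 4242 = 7424
End of period: [1571, 4033, 6745, 7848, 7424]
Period 3.
Births: 7848 * 0.466 = 3657
Group 2: 1571 * 0.967 = 1519
Group 3: 4033 * 0.962 = 3880
Group 4: 6745 * 0.977 = 6590
Group 5: 7848 * 0.944 + 7424 * 0.442 = 7409 + 3281 = 10690
End of period: [3657, 1519, 3880, 6590, 10690]
Scenario A total after 3 periods: 26336
Scenario B projection —
Period 1.
Births: 8950 * 0.566 = 5066
Group 2: 7250 * 0.967 = 7011
Group 3: 8350 * 0.962 = 8033
Group 4: 3450 * 0.977 = 3371
Group 5: 8950 * 0.944 + 2600 * 0.442 = 8449 + 1149 = 9598
End of period: [5066, 7011, 8033, 3371, 9598]
Period 2.
Births: 3371 * 0.566 = 1908
Group 2: 5066 * 0.967 = 4899
Group 3: 7011 * 0.962 = 6745
Group 4: 8033 * 0.977 = 7848
Group 5: 3371 * 0.944 + 9598 * 0.442 = 3182 + 4242 = 7424
End of period: [1908, 4899, 6745, 7848, 7424]
Period 3.
Births: 7848 * 0.566 = 4442
Group 2: 1908 * 0.967 = 1845
Group 3: 4899 * 0.962 = 4713
Group 4: 6745 * 0.977 = 6590
Group 5: 7848 * 0.944 + 7424 * 0.442 = 7409 + 3281 = 10690
End of period: [4442, 1845, 4713, 6590, 10690]
Scenario B total after 3 periods: 28280
Difference B − A = 28280 − 26336 = 1944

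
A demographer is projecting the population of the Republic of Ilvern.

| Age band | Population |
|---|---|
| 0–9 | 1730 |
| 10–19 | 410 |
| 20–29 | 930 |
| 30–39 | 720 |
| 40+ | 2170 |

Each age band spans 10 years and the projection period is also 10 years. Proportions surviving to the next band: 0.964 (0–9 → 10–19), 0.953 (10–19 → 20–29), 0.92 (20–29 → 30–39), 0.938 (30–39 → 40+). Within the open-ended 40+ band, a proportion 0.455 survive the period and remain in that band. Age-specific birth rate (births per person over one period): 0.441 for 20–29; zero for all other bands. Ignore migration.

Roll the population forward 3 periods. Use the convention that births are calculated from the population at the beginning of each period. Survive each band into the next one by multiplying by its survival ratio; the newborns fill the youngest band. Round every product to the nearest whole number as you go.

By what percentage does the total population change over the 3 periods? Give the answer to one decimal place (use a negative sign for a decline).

-37.0

Numbering the bands 1..5 from youngest to oldest:
[period 1]
Births: 930 × 0.441 = 410
Band 2: 1730 × 0.964 = 1668
Band 3: 410 × 0.953 = 391
Band 4: 930 × 0.92 = 856
Band 5: 720 × 0.938 + 2170 × 0.455 = 675 + 987 = 1662
End of period: [410, 1668, 391, 856, 1662]
[period 2]
Births: 391 × 0.441 = 172
Band 2: 410 × 0.964 = 395
Band 3: 1668 × 0.953 = 1590
Band 4: 391 × 0.92 = 360
Band 5: 856 × 0.938 + 1662 × 0.455 = 803 + 756 = 1559
End of period: [172, 395, 1590, 360, 1559]
[period 3]
Births: 1590 × 0.441 = 701
Band 2: 172 × 0.964 = 166
Band 3: 395 × 0.953 = 376
Band 4: 1590 × 0.92 = 1463
Band 5: 360 × 0.938 + 1559 × 0.455 = 338 + 709 = 1047
End of period: [701, 166, 376, 1463, 1047]
Total: 5960 → 3753; change = -2207; percentage change = -37.0%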